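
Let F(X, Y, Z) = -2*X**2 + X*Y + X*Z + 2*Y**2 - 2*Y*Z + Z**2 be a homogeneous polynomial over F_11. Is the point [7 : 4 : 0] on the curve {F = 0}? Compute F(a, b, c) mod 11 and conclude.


F(7,4,0) ≡ 6 (mod 11); P is NOT on the curve.

Evaluate F(7, 4, 0) term-by-term (mod 11).
  -2*X**2 ↦ -2·49·1·1 = -98
  X*Y ↦ 1·7·4·1 = 28
  X*Z ↦ 1·7·1·0 = 0
  2*Y**2 ↦ 2·1·16·1 = 32
  -2*Y*Z ↦ -2·1·4·0 = 0
  Z**2 ↦ 1·1·1·0 = 0
Sum: F(7, 4, 0) = (-98) + (28) + (0) + (32) + (0) + (0) = -38.
Reducing mod 11: -38 ≡ 6 (mod 11).
Since F(a, b, c) ≡ 6 ≠ 0 (mod 11), P does NOT lie on the curve.


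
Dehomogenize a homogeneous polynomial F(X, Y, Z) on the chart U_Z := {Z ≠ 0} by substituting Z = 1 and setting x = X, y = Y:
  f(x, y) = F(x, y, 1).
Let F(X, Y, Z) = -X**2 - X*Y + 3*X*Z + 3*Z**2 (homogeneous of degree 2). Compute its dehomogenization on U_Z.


f(x, y) = -x**2 - x*y + 3*x + 3

On U_Z we set Z = 1. Each monomial c·X^i·Y^j·Z^k in F becomes c·x^i·y^j·1^k = c·x^i·y^j.
Substituting Z = 1: F(X, Y, 1) = -x**2 - x*y + 3*x + 3.
Note: deg(f) ≤ deg(F) = 2; strict inequality happens when F is divisible by Z (lost terms).


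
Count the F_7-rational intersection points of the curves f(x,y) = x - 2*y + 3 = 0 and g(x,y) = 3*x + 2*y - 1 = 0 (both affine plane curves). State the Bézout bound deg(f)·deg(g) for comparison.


Common zeros: {(3, 3)}; count = 1; Bézout bound = 1.

deg(f) = 1, deg(g) = 1, so Bézout bound = 1.
Scan x ∈ F_7. For each x, list the y ∈ F_7 with f(x, y) ≡ 0 and those with g(x, y) ≡ 0 (mod 7); the common zeros in that column are the intersection.
  x = 0: f ≡ 0 at y ∈ {5}; g ≡ 0 at y ∈ {4}; common: ∅.
  x = 1: f ≡ 0 at y ∈ {2}; g ≡ 0 at y ∈ {6}; common: ∅.
  x = 2: f ≡ 0 at y ∈ {6}; g ≡ 0 at y ∈ {1}; common: ∅.
  x = 3: f ≡ 0 at y ∈ {3}; g ≡ 0 at y ∈ {3}; common: {3}.
  x = 4: f ≡ 0 at y ∈ {0}; g ≡ 0 at y ∈ {5}; common: ∅.
  x = 5: f ≡ 0 at y ∈ {4}; g ≡ 0 at y ∈ {0}; common: ∅.
  x = 6: f ≡ 0 at y ∈ {1}; g ≡ 0 at y ∈ {2}; common: ∅.
Collecting: common zeros = {(3, 3)}, so the count is 1.
Comparison with the Bézout bound: 1 ≤ 1 = deg(f)·deg(g), as expected for curves with no common component (the bound is attained).


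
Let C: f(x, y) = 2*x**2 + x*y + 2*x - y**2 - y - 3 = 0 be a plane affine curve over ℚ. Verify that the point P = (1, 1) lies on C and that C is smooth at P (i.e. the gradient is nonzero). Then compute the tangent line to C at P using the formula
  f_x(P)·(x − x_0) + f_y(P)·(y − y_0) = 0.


Tangent line at P: 7*x - 2*y - 5 = 0.

Step 1: f(1, 1) = 0, so P lies on C.
Step 2: partial derivatives
  f_x(x, y) = 4*x + y + 2, f_y(x, y) = x - 2*y - 1.
  f_x(P) = 7, f_y(P) = -2 (gradient nonzero, so P is smooth).
Step 3: tangent line at P: 7·(x − 1) + -2·(y − 1) = 0.
Expanding: 7*x - 2*y - 5 = 0.


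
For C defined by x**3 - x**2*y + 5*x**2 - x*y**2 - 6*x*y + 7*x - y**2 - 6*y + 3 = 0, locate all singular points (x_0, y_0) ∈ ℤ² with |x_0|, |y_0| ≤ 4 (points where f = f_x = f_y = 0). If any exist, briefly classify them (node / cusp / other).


Singular points: {(-2, -1)}; classification: cusp.

Compute partial derivatives:
  f_x = 3*x**2 - 2*x*y + 10*x - y**2 - 6*y + 7.
  f_y = -x**2 - 2*x*y - 6*x - 2*y - 6.
Scan x_0 ∈ {−4, ..., 4}. For each x_0, f_y(x_0, y) is a polynomial in y; find its integer roots y ∈ {−4, ..., 4}, then test f_x and f at those candidates.
  x = -4: f_y(-4, y) = 6*y + 2; no integer root y with |y| ≤ 4.
  x = -3: f_y(-3, y) = 4*y + 3; no integer root y with |y| ≤ 4.
  x = -2: f_y(-2, y) = 2*y + 2; vanishes at y ∈ {-1}. (-2, -1): f_x = 0, f = 0 — SINGULAR.
  x = -1: f_y(-1, y) = -1; no integer root y with |y| ≤ 4.
  x = 0: f_y(0, y) = -2*y - 6; vanishes at y ∈ {-3}. (0, -3): f_x = 16 ≠ 0.
  x = 1: f_y(1, y) = -4*y - 13; no integer root y with |y| ≤ 4.
  x = 2: f_y(2, y) = -6*y - 22; no integer root y with |y| ≤ 4.
  x = 3: f_y(3, y) = -8*y - 33; no integer root y with |y| ≤ 4.
  x = 4: f_y(4, y) = -10*y - 46; no integer root y with |y| ≤ 4.
Only singular point on the grid: (-2, -1).
Classify: substitute x = -2 + u, y = -1 + v and expand: f = u**3 - u**2*v - u*v**2 + v**2.
No constant or linear terms (consistent with a singular point). Quadratic part: v**2. Cubic part: u**3 - u**2*v - u*v**2.
The quadratic part v**2 is a perfect square, so there is a single (double) tangent line v = 0, i.e. y = -1. Restricting the cubic part to that line (v = 0) leaves u**3 ≠ 0, so f is not divisible by v and the branch is v² ≈ -u**3 to lowest order — this is a cusp.
Classification: cusp.


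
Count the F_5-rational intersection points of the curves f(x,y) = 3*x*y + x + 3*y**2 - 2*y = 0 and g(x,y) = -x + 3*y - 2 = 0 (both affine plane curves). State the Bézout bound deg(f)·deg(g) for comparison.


Common zeros: {(0, 4), (1, 1)}; count = 2; Bézout bound = 2.

deg(f) = 2, deg(g) = 1, so Bézout bound = 2.
Scan x ∈ F_5. For each x, list the y ∈ F_5 with f(x, y) ≡ 0 and those with g(x, y) ≡ 0 (mod 5); the common zeros in that column are the intersection.
  x = 0: f ≡ 0 at y ∈ {0, 4}; g ≡ 0 at y ∈ {4}; common: {4}.
  x = 1: f ≡ 0 at y ∈ {1, 2}; g ≡ 0 at y ∈ {1}; common: {1}.
  x = 2: f ≡ 0 at y ∈ ∅; g ≡ 0 at y ∈ {3}; common: ∅.
  x = 3: f ≡ 0 at y ∈ ∅; g ≡ 0 at y ∈ {0}; common: ∅.
  x = 4: f ≡ 0 at y ∈ ∅; g ≡ 0 at y ∈ {2}; common: ∅.
Collecting: common zeros = {(0, 4), (1, 1)}, so the count is 2.
Comparison with the Bézout bound: 2 ≤ 2 = deg(f)·deg(g), as expected for curves with no common component (the bound is attained).


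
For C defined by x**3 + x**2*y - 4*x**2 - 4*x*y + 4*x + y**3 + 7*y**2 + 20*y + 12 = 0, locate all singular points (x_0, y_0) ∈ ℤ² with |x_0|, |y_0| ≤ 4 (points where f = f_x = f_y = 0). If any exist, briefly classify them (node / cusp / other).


Singular points: {(2, -2)}; classification: cusp.

Compute partial derivatives:
  f_x = 3*x**2 + 2*x*y - 8*x - 4*y + 4.
  f_y = x**2 - 4*x + 3*y**2 + 14*y + 20.
Scan x_0 ∈ {−4, ..., 4}. For each x_0, f_y(x_0, y) is a polynomial in y; find its integer roots y ∈ {−4, ..., 4}, then test f_x and f at those candidates.
  x = -4: f_y(-4, y) = 3*y**2 + 14*y + 52; no integer root y with |y| ≤ 4.
  x = -3: f_y(-3, y) = 3*y**2 + 14*y + 41; no integer root y with |y| ≤ 4.
  x = -2: f_y(-2, y) = 3*y**2 + 14*y + 32; no integer root y with |y| ≤ 4.
  x = -1: f_y(-1, y) = 3*y**2 + 14*y + 25; no integer root y with |y| ≤ 4.
  x = 0: f_y(0, y) = 3*y**2 + 14*y + 20; no integer root y with |y| ≤ 4.
  x = 1: f_y(1, y) = 3*y**2 + 14*y + 17; no integer root y with |y| ≤ 4.
  x = 2: f_y(2, y) = 3*y**2 + 14*y + 16; vanishes at y ∈ {-2}. (2, -2): f_x = 0, f = 0 — SINGULAR.
  x = 3: f_y(3, y) = 3*y**2 + 14*y + 17; no integer root y with |y| ≤ 4.
  x = 4: f_y(4, y) = 3*y**2 + 14*y + 20; no integer root y with |y| ≤ 4.
Only singular point on the grid: (2, -2).
Classify: substitute x = 2 + u, y = -2 + v and expand: f = u**3 + u**2*v + v**3 + v**2.
No constant or linear terms (consistent with a singular point). Quadratic part: v**2. Cubic part: u**3 + u**2*v + v**3.
The quadratic part v**2 is a perfect square, so there is a single (double) tangent line v = 0, i.e. y = -2. Restricting the cubic part to that line (v = 0) leaves u**3 ≠ 0, so f is not divisible by v and the branch is v² ≈ -u**3 to lowest order — this is a cusp.
Classification: cusp.


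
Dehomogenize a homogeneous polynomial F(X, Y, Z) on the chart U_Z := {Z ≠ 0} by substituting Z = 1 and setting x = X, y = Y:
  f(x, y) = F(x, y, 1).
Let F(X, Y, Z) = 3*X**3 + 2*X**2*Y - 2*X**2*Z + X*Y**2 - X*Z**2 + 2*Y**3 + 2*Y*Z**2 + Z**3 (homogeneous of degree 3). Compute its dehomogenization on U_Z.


f(x, y) = 3*x**3 + 2*x**2*y - 2*x**2 + x*y**2 - x + 2*y**3 + 2*y + 1

On U_Z we set Z = 1. Each monomial c·X^i·Y^j·Z^k in F becomes c·x^i·y^j·1^k = c·x^i·y^j.
Substituting Z = 1: F(X, Y, 1) = 3*x**3 + 2*x**2*y - 2*x**2 + x*y**2 - x + 2*y**3 + 2*y + 1.
Note: deg(f) ≤ deg(F) = 3; strict inequality happens when F is divisible by Z (lost terms).


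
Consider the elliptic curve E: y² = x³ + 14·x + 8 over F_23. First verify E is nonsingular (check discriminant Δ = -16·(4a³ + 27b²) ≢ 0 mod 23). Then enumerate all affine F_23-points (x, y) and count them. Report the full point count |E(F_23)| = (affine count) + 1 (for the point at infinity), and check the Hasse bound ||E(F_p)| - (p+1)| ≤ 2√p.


Affine points = {(0, 10), (0, 13), (1, 0), (3, 10), (3, 13), (4, 6), (4, 17), (6, 3), (6, 20), (7, 9), (7, 14), (9, 9), (9, 14), (12, 8), (12, 15), (13, 8), (13, 15), (14, 2), (14, 21), (16, 2), (16, 21), (19, 7), (19, 16), (20, 10), (20, 13), (21, 8), (21, 15), (22, 4), (22, 19)}; affine count = 29; |E(F_23)| = 30.

Discriminant check: Δ ∝ 4a³ + 27b² = 4·14³ + 27·8² = 4·2744 + 27·64 ≡ 8 (mod 23). Nonzero ⇒ E is nonsingular.
For each x ∈ F_23, compute rhs = x³ + 14·x + 8 mod 23, then count y ∈ F_23 with y² ≡ rhs.
  x = 0: rhs = 8, matching y values: 10, 13 (2 points).
  x = 1: rhs = 0, matching y values: 0 (1 points).
  x = 2: rhs = 21, matching y values: none (0 points).
  x = 3: rhs = 8, matching y values: 10, 13 (2 points).
  x = 4: rhs = 13, matching y values: 6, 17 (2 points).
  x = 5: rhs = 19, matching y values: none (0 points).
  x = 6: rhs = 9, matching y values: 3, 20 (2 points).
  x = 7: rhs = 12, matching y values: 9, 14 (2 points).
  x = 8: rhs = 11, matching y values: none (0 points).
  x = 9: rhs = 12, matching y values: 9, 14 (2 points).
  x = 10: rhs = 21, matching y values: none (0 points).
  x = 11: rhs = 21, matching y values: none (0 points).
  x = 12: rhs = 18, matching y values: 8, 15 (2 points).
  x = 13: rhs = 18, matching y values: 8, 15 (2 points).
  x = 14: rhs = 4, matching y values: 2, 21 (2 points).
  x = 15: rhs = 5, matching y values: none (0 points).
  x = 16: rhs = 4, matching y values: 2, 21 (2 points).
  x = 17: rhs = 7, matching y values: none (0 points).
  x = 18: rhs = 20, matching y values: none (0 points).
  x = 19: rhs = 3, matching y values: 7, 16 (2 points).
  x = 20: rhs = 8, matching y values: 10, 13 (2 points).
  x = 21: rhs = 18, matching y values: 8, 15 (2 points).
  x = 22: rhs = 16, matching y values: 4, 19 (2 points).
Total affine count: 29.
Full point count |E(F_23)| = 29 + 1 = 30.
Hasse bound: |30 − (23+1)| = |6| = 6 ≤ 2√23 ≈ 9.5917 ✓.


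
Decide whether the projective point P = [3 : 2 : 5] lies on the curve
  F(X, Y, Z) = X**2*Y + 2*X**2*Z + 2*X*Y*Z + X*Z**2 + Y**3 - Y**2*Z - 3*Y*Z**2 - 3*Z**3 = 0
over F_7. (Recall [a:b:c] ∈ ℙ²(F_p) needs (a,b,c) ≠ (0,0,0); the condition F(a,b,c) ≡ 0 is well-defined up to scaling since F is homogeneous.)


F(3,2,5) ≡ 0 (mod 7); P is on the curve.

Evaluate F(3, 2, 5) term-by-term (mod 7).
  X**2*Y ↦ 1·9·2·1 = 18
  2*X**2*Z ↦ 2·9·1·5 = 90
  2*X*Y*Z ↦ 2·3·2·5 = 60
  X*Z**2 ↦ 1·3·1·25 = 75
  Y**3 ↦ 1·1·8·1 = 8
  -Y**2*Z ↦ -1·1·4·5 = -20
  -3*Y*Z**2 ↦ -3·1·2·25 = -150
  -3*Z**3 ↦ -3·1·1·125 = -375
Sum: F(3, 2, 5) = (18) + (90) + (60) + (75) + (8) + (-20) + (-150) + (-375) = -294.
Reducing mod 7: -294 ≡ 0 (mod 7).
Since F(a, b, c) ≡ 0 (mod 7), P lies on the curve.


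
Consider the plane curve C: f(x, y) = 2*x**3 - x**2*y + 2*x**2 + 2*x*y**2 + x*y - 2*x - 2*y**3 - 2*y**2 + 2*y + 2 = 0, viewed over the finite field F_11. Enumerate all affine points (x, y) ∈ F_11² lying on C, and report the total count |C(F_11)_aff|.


Affine F_11-points: {(0, 1), (0, 10), (1, 3), (2, 0), (2, 1), (3, 1), (4, 0), (4, 7), (5, 4), (6, 2), (8, 5), (9, 4), (10, 6), (10, 8)}; count = 14.

For each of the 121 pairs (x, y) ∈ F_11², evaluate f(x, y) mod 11. Record the zeros.
  x = 0: [0↦2, 1↦0, 2↦4, 3↦2, 4↦4, 5↦9, 6↦5, 7↦2, 8↦10, 9↦6, 10↦0]  zeros at y ∈ {1, 10}
  x = 1: [0↦4, 1↦4, 2↦3, 3↦0, 4↦5, 5↦6, 6↦2, 7↦3, 8↦8, 9↦5, 10↦4]  zeros at y ∈ {3}
  x = 2: [0↦0, 1↦0, 2↦3, 3↦8, 4↦3, 5↦9, 6↦3, 7↦6, 8↦6, 9↦2, 10↦4]  zeros at y ∈ {0, 1}
  x = 3: [0↦2, 1↦0, 2↦5, 3↦5, 4↦10, 5↦8, 6↦9, 7↦1, 8↦5, 9↦9, 10↦1]  zeros at y ∈ {1}
  x = 4: [0↦0, 1↦5, 2↦10, 3↦3, 4↦5, 5↦4, 6↦10, 7↦0, 8↦6, 9↦5, 10↦7]  zeros at y ∈ {0, 7}
  x = 5: [0↦6, 1↦5, 2↦8, 3↦3, 4↦0, 5↦9, 6↦7, 7↦4, 8↦10, 9↦2, 10↦1]  zeros at y ∈ {4}
  x = 6: [0↦10, 1↦1, 2↦0, 3↦6, 4↦7, 5↦2, 6↦1, 7↦3, 8↦7, 9↦1, 10↦6]  zeros at y ∈ {2}
  x = 7: [0↦2, 1↦5, 2↦9, 3↦2, 4↦5, 5↦6, 6↦4, 7↦9, 8↦9, 9↦3, 10↦1]  zeros at y ∈ ∅
  x = 8: [0↦5, 1↦7, 2↦3, 3↦3, 4↦6, 5↦0, 6↦6, 7↦1, 8↦6, 9↦9, 10↦9]  zeros at y ∈ {5}
  x = 9: [0↦9, 1↦8, 2↦5, 3↦10, 4↦0, 5↦7, 6↦8, 7↦2, 8↦10, 9↦9, 10↦9]  zeros at y ∈ {4}
  x = 10: [0↦4, 1↦9, 2↦5, 3↦2, 4↦10, 5↦6, 6↦0, 7↦2, 8↦0, 9↦4, 10↦2]  zeros at y ∈ {6, 8}
Collecting zeros: affine points = {(0, 1), (0, 10), (1, 3), (2, 0), (2, 1), (3, 1), (4, 0), (4, 7), (5, 4), (6, 2), (8, 5), (9, 4), (10, 6), (10, 8)}.
Total count |C(F_11)_aff| = 14.


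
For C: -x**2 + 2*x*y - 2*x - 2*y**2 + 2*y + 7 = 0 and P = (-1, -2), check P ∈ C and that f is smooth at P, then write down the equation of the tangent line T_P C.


Tangent line at P: -4*x + 8*y + 12 = 0.

Step 1: f(-1, -2) = 0, so P lies on C.
Step 2: partial derivatives
  f_x(x, y) = -2*x + 2*y - 2, f_y(x, y) = 2*x - 4*y + 2.
  f_x(P) = -4, f_y(P) = 8 (gradient nonzero, so P is smooth).
Step 3: tangent line at P: -4·(x − -1) + 8·(y − -2) = 0.
Expanding: -4*x + 8*y + 12 = 0.


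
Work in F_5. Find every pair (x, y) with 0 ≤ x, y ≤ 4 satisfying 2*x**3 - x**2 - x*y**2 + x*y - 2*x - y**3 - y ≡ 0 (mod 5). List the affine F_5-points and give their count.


Affine F_5-points: {(0, 0), (0, 2), (0, 3), (3, 4), (4, 3)}; count = 5.

For each of the 25 pairs (x, y) ∈ F_5², evaluate f(x, y) mod 5. Record the zeros.
  x = 0: [0↦0, 1↦3, 2↦0, 3↦0, 4↦2]  zeros at y ∈ {0, 2, 3}
  x = 1: [0↦4, 1↦2, 2↦2, 3↦3, 4↦4]  zeros at y ∈ ∅
  x = 2: [0↦3, 1↦1, 2↦4, 3↦1, 4↦1]  zeros at y ∈ ∅
  x = 3: [0↦4, 1↦2, 2↦3, 3↦1, 4↦0]  zeros at y ∈ {4}
  x = 4: [0↦4, 1↦2, 2↦1, 3↦0, 4↦3]  zeros at y ∈ {3}
Collecting zeros: affine points = {(0, 0), (0, 2), (0, 3), (3, 4), (4, 3)}.
Total count |C(F_5)_aff| = 5.


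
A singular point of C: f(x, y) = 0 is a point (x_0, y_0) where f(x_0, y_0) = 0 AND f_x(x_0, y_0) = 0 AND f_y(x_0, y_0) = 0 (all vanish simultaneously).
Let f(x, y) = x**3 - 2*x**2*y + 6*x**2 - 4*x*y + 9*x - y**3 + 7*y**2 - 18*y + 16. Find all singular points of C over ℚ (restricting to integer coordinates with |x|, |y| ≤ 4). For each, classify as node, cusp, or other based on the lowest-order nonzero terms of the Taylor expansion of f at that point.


Singular points: {(-1, 2)}; classification: node.

Compute partial derivatives:
  f_x = 3*x**2 - 4*x*y + 12*x - 4*y + 9.
  f_y = -2*x**2 - 4*x - 3*y**2 + 14*y - 18.
Scan x_0 ∈ {−4, ..., 4}. For each x_0, f_y(x_0, y) is a polynomial in y; find its integer roots y ∈ {−4, ..., 4}, then test f_x and f at those candidates.
  x = -4: f_y(-4, y) = -3*y**2 + 14*y - 34; no integer root y with |y| ≤ 4.
  x = -3: f_y(-3, y) = -3*y**2 + 14*y - 24; no integer root y with |y| ≤ 4.
  x = -2: f_y(-2, y) = -3*y**2 + 14*y - 18; no integer root y with |y| ≤ 4.
  x = -1: f_y(-1, y) = -3*y**2 + 14*y - 16; vanishes at y ∈ {2}. (-1, 2): f_x = 0, f = 0 — SINGULAR.
  x = 0: f_y(0, y) = -3*y**2 + 14*y - 18; no integer root y with |y| ≤ 4.
  x = 1: f_y(1, y) = -3*y**2 + 14*y - 24; no integer root y with |y| ≤ 4.
  x = 2: f_y(2, y) = -3*y**2 + 14*y - 34; no integer root y with |y| ≤ 4.
  x = 3: f_y(3, y) = -3*y**2 + 14*y - 48; no integer root y with |y| ≤ 4.
  x = 4: f_y(4, y) = -3*y**2 + 14*y - 66; no integer root y with |y| ≤ 4.
Only singular point on the grid: (-1, 2).
Classify: substitute x = -1 + u, y = 2 + v and expand: f = u**3 - 2*u**2*v - u**2 - v**3 + v**2.
No constant or linear terms (consistent with a singular point). Quadratic part: -u**2 + v**2. Cubic part: u**3 - 2*u**2*v - v**3.
The quadratic part v**2 - u**2 = (v − u)(v + u) splits into two distinct linear factors, so there are two distinct tangent lines y − 2 = ±(x − -1) — this is a node (ordinary double point).
Classification: node.


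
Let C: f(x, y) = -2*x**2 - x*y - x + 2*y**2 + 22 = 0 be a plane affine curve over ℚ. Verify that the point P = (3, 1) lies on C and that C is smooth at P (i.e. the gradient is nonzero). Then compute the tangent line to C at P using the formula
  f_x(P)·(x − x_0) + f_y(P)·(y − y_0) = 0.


Tangent line at P: -14*x + y + 41 = 0.

Step 1: f(3, 1) = 0, so P lies on C.
Step 2: partial derivatives
  f_x(x, y) = -4*x - y - 1, f_y(x, y) = -x + 4*y.
  f_x(P) = -14, f_y(P) = 1 (gradient nonzero, so P is smooth).
Step 3: tangent line at P: -14·(x − 3) + 1·(y − 1) = 0.
Expanding: -14*x + y + 41 = 0.


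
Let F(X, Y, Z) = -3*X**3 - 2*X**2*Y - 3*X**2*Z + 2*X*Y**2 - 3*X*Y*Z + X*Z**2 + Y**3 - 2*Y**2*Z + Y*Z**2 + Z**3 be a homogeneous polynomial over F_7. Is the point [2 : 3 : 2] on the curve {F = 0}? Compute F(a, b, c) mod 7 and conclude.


F(2,3,2) ≡ 3 (mod 7); P is NOT on the curve.

Evaluate F(2, 3, 2) term-by-term (mod 7).
  -3*X**3 ↦ -3·8·1·1 = -24
  -2*X**2*Y ↦ -2·4·3·1 = -24
  -3*X**2*Z ↦ -3·4·1·2 = -24
  2*X*Y**2 ↦ 2·2·9·1 = 36
  -3*X*Y*Z ↦ -3·2·3·2 = -36
  X*Z**2 ↦ 1·2·1·4 = 8
  Y**3 ↦ 1·1·27·1 = 27
  -2*Y**2*Z ↦ -2·1·9·2 = -36
  Y*Z**2 ↦ 1·1·3·4 = 12
  Z**3 ↦ 1·1·1·8 = 8
Sum: F(2, 3, 2) = (-24) + (-24) + (-24) + (36) + (-36) + (8) + (27) + (-36) + (12) + (8) = -53.
Reducing mod 7: -53 ≡ 3 (mod 7).
Since F(a, b, c) ≡ 3 ≠ 0 (mod 7), P does NOT lie on the curve.


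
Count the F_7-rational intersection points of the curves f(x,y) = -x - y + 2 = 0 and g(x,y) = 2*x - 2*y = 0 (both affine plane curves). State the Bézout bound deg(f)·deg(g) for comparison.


Common zeros: {(1, 1)}; count = 1; Bézout bound = 1.

deg(f) = 1, deg(g) = 1, so Bézout bound = 1.
Scan x ∈ F_7. For each x, list the y ∈ F_7 with f(x, y) ≡ 0 and those with g(x, y) ≡ 0 (mod 7); the common zeros in that column are the intersection.
  x = 0: f ≡ 0 at y ∈ {2}; g ≡ 0 at y ∈ {0}; common: ∅.
  x = 1: f ≡ 0 at y ∈ {1}; g ≡ 0 at y ∈ {1}; common: {1}.
  x = 2: f ≡ 0 at y ∈ {0}; g ≡ 0 at y ∈ {2}; common: ∅.
  x = 3: f ≡ 0 at y ∈ {6}; g ≡ 0 at y ∈ {3}; common: ∅.
  x = 4: f ≡ 0 at y ∈ {5}; g ≡ 0 at y ∈ {4}; common: ∅.
  x = 5: f ≡ 0 at y ∈ {4}; g ≡ 0 at y ∈ {5}; common: ∅.
  x = 6: f ≡ 0 at y ∈ {3}; g ≡ 0 at y ∈ {6}; common: ∅.
Collecting: common zeros = {(1, 1)}, so the count is 1.
Comparison with the Bézout bound: 1 ≤ 1 = deg(f)·deg(g), as expected for curves with no common component (the bound is attained).


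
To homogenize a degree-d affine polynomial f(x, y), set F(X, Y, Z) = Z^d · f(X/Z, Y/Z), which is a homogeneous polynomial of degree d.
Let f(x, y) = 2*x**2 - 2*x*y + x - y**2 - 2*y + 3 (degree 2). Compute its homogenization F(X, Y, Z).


F(X, Y, Z) = 2*X**2 - 2*X*Y + X*Z - Y**2 - 2*Y*Z + 3*Z**2

deg(f) = 2.
Substitute x = X/Z, y = Y/Z into f, then multiply by Z^2.
  monomial 2·x^2·y^0 ↦ 2·X^2·Y^0·Z^0.
  monomial -2·x^1·y^1 ↦ -2·X^1·Y^1·Z^0.
  monomial 1·x^1·y^0 ↦ 1·X^1·Y^0·Z^1.
  monomial -1·x^0·y^2 ↦ -1·X^0·Y^2·Z^0.
  monomial -2·x^0·y^1 ↦ -2·X^0·Y^1·Z^1.
  monomial 3·x^0·y^0 ↦ 3·X^0·Y^0·Z^2.
Collecting: F(X, Y, Z) = 2*X**2 - 2*X*Y + X*Z - Y**2 - 2*Y*Z + 3*Z**2.


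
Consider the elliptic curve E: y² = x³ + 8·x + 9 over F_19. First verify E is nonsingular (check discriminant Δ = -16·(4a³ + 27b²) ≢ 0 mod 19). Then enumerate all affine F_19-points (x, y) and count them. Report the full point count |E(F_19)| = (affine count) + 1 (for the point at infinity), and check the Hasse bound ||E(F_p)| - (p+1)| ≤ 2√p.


Affine points = {(0, 3), (0, 16), (6, 8), (6, 11), (7, 3), (7, 16), (10, 5), (10, 14), (12, 3), (12, 16), (13, 7), (13, 12), (17, 2), (17, 17), (18, 0)}; affine count = 15; |E(F_19)| = 16.

Discriminant check: Δ ∝ 4a³ + 27b² = 4·8³ + 27·9² = 4·512 + 27·81 ≡ 17 (mod 19). Nonzero ⇒ E is nonsingular.
For each x ∈ F_19, compute rhs = x³ + 8·x + 9 mod 19, then count y ∈ F_19 with y² ≡ rhs.
  x = 0: rhs = 9, matching y values: 3, 16 (2 points).
  x = 1: rhs = 18, matching y values: none (0 points).
  x = 2: rhs = 14, matching y values: none (0 points).
  x = 3: rhs = 3, matching y values: none (0 points).
  x = 4: rhs = 10, matching y values: none (0 points).
  x = 5: rhs = 3, matching y values: none (0 points).
  x = 6: rhs = 7, matching y values: 8, 11 (2 points).
  x = 7: rhs = 9, matching y values: 3, 16 (2 points).
  x = 8: rhs = 15, matching y values: none (0 points).
  x = 9: rhs = 12, matching y values: none (0 points).
  x = 10: rhs = 6, matching y values: 5, 14 (2 points).
  x = 11: rhs = 3, matching y values: none (0 points).
  x = 12: rhs = 9, matching y values: 3, 16 (2 points).
  x = 13: rhs = 11, matching y values: 7, 12 (2 points).
  x = 14: rhs = 15, matching y values: none (0 points).
  x = 15: rhs = 8, matching y values: none (0 points).
  x = 16: rhs = 15, matching y values: none (0 points).
  x = 17: rhs = 4, matching y values: 2, 17 (2 points).
  x = 18: rhs = 0, matching y values: 0 (1 points).
Total affine count: 15.
Full point count |E(F_19)| = 15 + 1 = 16.
Hasse bound: |16 − (19+1)| = |-4| = 4 ≤ 2√19 ≈ 8.7178 ✓.


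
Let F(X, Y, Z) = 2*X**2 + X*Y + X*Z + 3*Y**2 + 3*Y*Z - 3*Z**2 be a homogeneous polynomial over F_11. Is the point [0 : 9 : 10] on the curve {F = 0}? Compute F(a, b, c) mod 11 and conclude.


F(0,9,10) ≡ 4 (mod 11); P is NOT on the curve.

Evaluate F(0, 9, 10) term-by-term (mod 11).
  2*X**2 ↦ 2·0·1·1 = 0
  X*Y ↦ 1·0·9·1 = 0
  X*Z ↦ 1·0·1·10 = 0
  3*Y**2 ↦ 3·1·81·1 = 243
  3*Y*Z ↦ 3·1·9·10 = 270
  -3*Z**2 ↦ -3·1·1·100 = -300
Sum: F(0, 9, 10) = (0) + (0) + (0) + (243) + (270) + (-300) = 213.
Reducing mod 11: 213 ≡ 4 (mod 11).
Since F(a, b, c) ≡ 4 ≠ 0 (mod 11), P does NOT lie on the curve.


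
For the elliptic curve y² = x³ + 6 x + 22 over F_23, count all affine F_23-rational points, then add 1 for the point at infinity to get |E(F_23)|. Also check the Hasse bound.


Affine points = {(1, 11), (1, 12), (4, 8), (4, 15), (5, 4), (5, 19), (7, 4), (7, 19), (9, 0), (10, 1), (10, 22), (11, 4), (11, 19), (17, 0), (19, 7), (19, 16), (20, 0), (21, 5), (21, 18)}; affine count = 19; |E(F_23)| = 20.

Discriminant check: Δ ∝ 4a³ + 27b² = 4·6³ + 27·22² = 4·216 + 27·484 ≡ 17 (mod 23). Nonzero ⇒ E is nonsingular.
For each x ∈ F_23, compute rhs = x³ + 6·x + 22 mod 23, then count y ∈ F_23 with y² ≡ rhs.
  x = 0: rhs = 22, matching y values: none (0 points).
  x = 1: rhs = 6, matching y values: 11, 12 (2 points).
  x = 2: rhs = 19, matching y values: none (0 points).
  x = 3: rhs = 21, matching y values: none (0 points).
  x = 4: rhs = 18, matching y values: 8, 15 (2 points).
  x = 5: rhs = 16, matching y values: 4, 19 (2 points).
  x = 6: rhs = 21, matching y values: none (0 points).
  x = 7: rhs = 16, matching y values: 4, 19 (2 points).
  x = 8: rhs = 7, matching y values: none (0 points).
  x = 9: rhs = 0, matching y values: 0 (1 points).
  x = 10: rhs = 1, matching y values: 1, 22 (2 points).
  x = 11: rhs = 16, matching y values: 4, 19 (2 points).
  x = 12: rhs = 5, matching y values: none (0 points).
  x = 13: rhs = 20, matching y values: none (0 points).
  x = 14: rhs = 21, matching y values: none (0 points).
  x = 15: rhs = 14, matching y values: none (0 points).
  x = 16: rhs = 5, matching y values: none (0 points).
  x = 17: rhs = 0, matching y values: 0 (1 points).
  x = 18: rhs = 5, matching y values: none (0 points).
  x = 19: rhs = 3, matching y values: 7, 16 (2 points).
  x = 20: rhs = 0, matching y values: 0 (1 points).
  x = 21: rhs = 2, matching y values: 5, 18 (2 points).
  x = 22: rhs = 15, matching y values: none (0 points).
Total affine count: 19.
Full point count |E(F_23)| = 19 + 1 = 20.
Hasse bound: |20 − (23+1)| = |-4| = 4 ≤ 2√23 ≈ 9.5917 ✓.


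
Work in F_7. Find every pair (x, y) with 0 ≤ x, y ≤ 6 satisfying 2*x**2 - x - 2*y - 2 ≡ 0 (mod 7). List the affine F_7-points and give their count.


Affine F_7-points: {(0, 6), (1, 3), (2, 2), (3, 3), (4, 6), (5, 4), (6, 4)}; count = 7.

For each of the 49 pairs (x, y) ∈ F_7², evaluate f(x, y) mod 7. Record the zeros.
  x = 0: [0↦5, 1↦3, 2↦1, 3↦6, 4↦4, 5↦2, 6↦0]  zeros at y ∈ {6}
  x = 1: [0↦6, 1↦4, 2↦2, 3↦0, 4↦5, 5↦3, 6↦1]  zeros at y ∈ {3}
  x = 2: [0↦4, 1↦2, 2↦0, 3↦5, 4↦3, 5↦1, 6↦6]  zeros at y ∈ {2}
  x = 3: [0↦6, 1↦4, 2↦2, 3↦0, 4↦5, 5↦3, 6↦1]  zeros at y ∈ {3}
  x = 4: [0↦5, 1↦3, 2↦1, 3↦6, 4↦4, 5↦2, 6↦0]  zeros at y ∈ {6}
  x = 5: [0↦1, 1↦6, 2↦4, 3↦2, 4↦0, 5↦5, 6↦3]  zeros at y ∈ {4}
  x = 6: [0↦1, 1↦6, 2↦4, 3↦2, 4↦0, 5↦5, 6↦3]  zeros at y ∈ {4}
Collecting zeros: affine points = {(0, 6), (1, 3), (2, 2), (3, 3), (4, 6), (5, 4), (6, 4)}.
Total count |C(F_7)_aff| = 7.


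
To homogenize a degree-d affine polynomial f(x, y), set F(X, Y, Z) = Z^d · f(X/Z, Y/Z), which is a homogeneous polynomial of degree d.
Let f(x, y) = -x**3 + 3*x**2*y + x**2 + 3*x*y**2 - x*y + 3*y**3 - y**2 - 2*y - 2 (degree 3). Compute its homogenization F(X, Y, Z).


F(X, Y, Z) = -X**3 + 3*X**2*Y + X**2*Z + 3*X*Y**2 - X*Y*Z + 3*Y**3 - Y**2*Z - 2*Y*Z**2 - 2*Z**3

deg(f) = 3.
Substitute x = X/Z, y = Y/Z into f, then multiply by Z^3.
  monomial -1·x^3·y^0 ↦ -1·X^3·Y^0·Z^0.
  monomial 3·x^2·y^1 ↦ 3·X^2·Y^1·Z^0.
  monomial 1·x^2·y^0 ↦ 1·X^2·Y^0·Z^1.
  monomial 3·x^1·y^2 ↦ 3·X^1·Y^2·Z^0.
  monomial -1·x^1·y^1 ↦ -1·X^1·Y^1·Z^1.
  monomial 3·x^0·y^3 ↦ 3·X^0·Y^3·Z^0.
  monomial -1·x^0·y^2 ↦ -1·X^0·Y^2·Z^1.
  monomial -2·x^0·y^1 ↦ -2·X^0·Y^1·Z^2.
  monomial -2·x^0·y^0 ↦ -2·X^0·Y^0·Z^3.
Collecting: F(X, Y, Z) = -X**3 + 3*X**2*Y + X**2*Z + 3*X*Y**2 - X*Y*Z + 3*Y**3 - Y**2*Z - 2*Y*Z**2 - 2*Z**3.


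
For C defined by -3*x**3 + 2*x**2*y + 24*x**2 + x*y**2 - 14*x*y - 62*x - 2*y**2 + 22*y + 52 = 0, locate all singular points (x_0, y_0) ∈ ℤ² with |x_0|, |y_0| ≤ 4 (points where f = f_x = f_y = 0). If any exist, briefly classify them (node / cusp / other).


Singular points: {(3, 1)}; classification: node.

Compute partial derivatives:
  f_x = -9*x**2 + 4*x*y + 48*x + y**2 - 14*y - 62.
  f_y = 2*x**2 + 2*x*y - 14*x - 4*y + 22.
Scan x_0 ∈ {−4, ..., 4}. For each x_0, f_y(x_0, y) is a polynomial in y; find its integer roots y ∈ {−4, ..., 4}, then test f_x and f at those candidates.
  x = -4: f_y(-4, y) = 110 - 12*y; no integer root y with |y| ≤ 4.
  x = -3: f_y(-3, y) = 82 - 10*y; no integer root y with |y| ≤ 4.
  x = -2: f_y(-2, y) = 58 - 8*y; no integer root y with |y| ≤ 4.
  x = -1: f_y(-1, y) = 38 - 6*y; no integer root y with |y| ≤ 4.
  x = 0: f_y(0, y) = 22 - 4*y; no integer root y with |y| ≤ 4.
  x = 1: f_y(1, y) = 10 - 2*y; no integer root y with |y| ≤ 4.
  x = 2: f_y(2, y) = 2; no integer root y with |y| ≤ 4.
  x = 3: f_y(3, y) = 2*y - 2; vanishes at y ∈ {1}. (3, 1): f_x = 0, f = 0 — SINGULAR.
  x = 4: f_y(4, y) = 4*y - 2; no integer root y with |y| ≤ 4.
Only singular point on the grid: (3, 1).
Classify: substitute x = 3 + u, y = 1 + v and expand: f = -3*u**3 + 2*u**2*v - u**2 + u*v**2 + v**2.
No constant or linear terms (consistent with a singular point). Quadratic part: -u**2 + v**2. Cubic part: -3*u**3 + 2*u**2*v + u*v**2.
The quadratic part v**2 - u**2 = (v − u)(v + u) splits into two distinct linear factors, so there are two distinct tangent lines y − 1 = ±(x − 3) — this is a node (ordinary double point).
Classification: node.


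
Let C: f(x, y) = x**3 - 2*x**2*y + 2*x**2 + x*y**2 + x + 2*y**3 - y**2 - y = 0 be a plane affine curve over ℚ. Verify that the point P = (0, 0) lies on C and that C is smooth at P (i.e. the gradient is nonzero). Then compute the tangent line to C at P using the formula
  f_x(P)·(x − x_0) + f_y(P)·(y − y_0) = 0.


Tangent line at P: x - y = 0.

Step 1: f(0, 0) = 0, so P lies on C.
Step 2: partial derivatives
  f_x(x, y) = 3*x**2 - 4*x*y + 4*x + y**2 + 1, f_y(x, y) = -2*x**2 + 2*x*y + 6*y**2 - 2*y - 1.
  f_x(P) = 1, f_y(P) = -1 (gradient nonzero, so P is smooth).
Step 3: tangent line at P: 1·(x − 0) + -1·(y − 0) = 0.
Expanding: x - y = 0.


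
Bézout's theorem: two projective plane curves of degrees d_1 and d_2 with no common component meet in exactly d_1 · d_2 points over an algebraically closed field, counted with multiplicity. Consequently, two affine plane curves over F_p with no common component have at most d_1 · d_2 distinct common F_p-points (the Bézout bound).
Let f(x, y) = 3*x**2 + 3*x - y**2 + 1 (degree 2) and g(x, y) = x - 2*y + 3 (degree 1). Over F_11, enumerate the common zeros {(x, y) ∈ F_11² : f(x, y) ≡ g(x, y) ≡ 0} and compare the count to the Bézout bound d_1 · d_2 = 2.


Common zeros: {(10, 1)}; count = 1; Bézout bound = 2.

deg(f) = 2, deg(g) = 1, so Bézout bound = 2.
Scan x ∈ F_11. For each x, list the y ∈ F_11 with f(x, y) ≡ 0 and those with g(x, y) ≡ 0 (mod 11); the common zeros in that column are the intersection.
  x = 0: f ≡ 0 at y ∈ {1, 10}; g ≡ 0 at y ∈ {7}; common: ∅.
  x = 1: f ≡ 0 at y ∈ ∅; g ≡ 0 at y ∈ {2}; common: ∅.
  x = 2: f ≡ 0 at y ∈ ∅; g ≡ 0 at y ∈ {8}; common: ∅.
  x = 3: f ≡ 0 at y ∈ {2, 9}; g ≡ 0 at y ∈ {3}; common: ∅.
  x = 4: f ≡ 0 at y ∈ ∅; g ≡ 0 at y ∈ {9}; common: ∅.
  x = 5: f ≡ 0 at y ∈ {5, 6}; g ≡ 0 at y ∈ {4}; common: ∅.
  x = 6: f ≡ 0 at y ∈ ∅; g ≡ 0 at y ∈ {10}; common: ∅.
  x = 7: f ≡ 0 at y ∈ {2, 9}; g ≡ 0 at y ∈ {5}; common: ∅.
  x = 8: f ≡ 0 at y ∈ ∅; g ≡ 0 at y ∈ {0}; common: ∅.
  x = 9: f ≡ 0 at y ∈ ∅; g ≡ 0 at y ∈ {6}; common: ∅.
  x = 10: f ≡ 0 at y ∈ {1, 10}; g ≡ 0 at y ∈ {1}; common: {1}.
Collecting: common zeros = {(10, 1)}, so the count is 1.
Comparison with the Bézout bound: 1 ≤ 2 = deg(f)·deg(g), as expected for curves with no common component (the affine F_11-count falls short of the bound because intersections may lie at infinity, over extension fields, or carry multiplicity).


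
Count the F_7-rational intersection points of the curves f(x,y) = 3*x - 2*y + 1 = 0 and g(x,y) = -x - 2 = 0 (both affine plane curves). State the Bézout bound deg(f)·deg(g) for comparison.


Common zeros: {(5, 1)}; count = 1; Bézout bound = 1.

deg(f) = 1, deg(g) = 1, so Bézout bound = 1.
Scan x ∈ F_7. For each x, list the y ∈ F_7 with f(x, y) ≡ 0 and those with g(x, y) ≡ 0 (mod 7); the common zeros in that column are the intersection.
  x = 0: f ≡ 0 at y ∈ {4}; g ≡ 0 at y ∈ ∅; common: ∅.
  x = 1: f ≡ 0 at y ∈ {2}; g ≡ 0 at y ∈ ∅; common: ∅.
  x = 2: f ≡ 0 at y ∈ {0}; g ≡ 0 at y ∈ ∅; common: ∅.
  x = 3: f ≡ 0 at y ∈ {5}; g ≡ 0 at y ∈ ∅; common: ∅.
  x = 4: f ≡ 0 at y ∈ {3}; g ≡ 0 at y ∈ ∅; common: ∅.
  x = 5: f ≡ 0 at y ∈ {1}; g ≡ 0 at y ∈ {0, 1, 2, 3, 4, 5, 6}; common: {1}.
  x = 6: f ≡ 0 at y ∈ {6}; g ≡ 0 at y ∈ ∅; common: ∅.
Collecting: common zeros = {(5, 1)}, so the count is 1.
Comparison with the Bézout bound: 1 ≤ 1 = deg(f)·deg(g), as expected for curves with no common component (the bound is attained).


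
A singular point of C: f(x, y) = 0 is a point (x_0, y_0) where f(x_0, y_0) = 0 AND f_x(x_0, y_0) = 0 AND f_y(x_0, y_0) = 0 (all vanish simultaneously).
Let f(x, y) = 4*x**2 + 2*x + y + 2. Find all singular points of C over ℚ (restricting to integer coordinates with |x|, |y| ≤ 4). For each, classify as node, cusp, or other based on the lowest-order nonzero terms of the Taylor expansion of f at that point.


No singular points in the scanned grid; C is smooth there.

Compute partial derivatives:
  f_x = 8*x + 2.
  f_y = 1.
f_y = 1 is a nonzero constant, so f_y never vanishes: no point (x, y) can satisfy f = f_x = f_y = 0. In particular no (x, y) ∈ {−4, ..., 4}² is singular; the curve is smooth.


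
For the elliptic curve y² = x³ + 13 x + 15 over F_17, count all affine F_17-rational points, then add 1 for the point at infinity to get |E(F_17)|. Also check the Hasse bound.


Affine points = {(0, 7), (0, 10), (2, 7), (2, 10), (3, 8), (3, 9), (5, 1), (5, 16), (8, 6), (8, 11), (13, 1), (13, 16), (14, 0), (15, 7), (15, 10), (16, 1), (16, 16)}; affine count = 17; |E(F_17)| = 18.

Discriminant check: Δ ∝ 4a³ + 27b² = 4·13³ + 27·15² = 4·2197 + 27·225 ≡ 5 (mod 17). Nonzero ⇒ E is nonsingular.
For each x ∈ F_17, compute rhs = x³ + 13·x + 15 mod 17, then count y ∈ F_17 with y² ≡ rhs.
  x = 0: rhs = 15, matching y values: 7, 10 (2 points).
  x = 1: rhs = 12, matching y values: none (0 points).
  x = 2: rhs = 15, matching y values: 7, 10 (2 points).
  x = 3: rhs = 13, matching y values: 8, 9 (2 points).
  x = 4: rhs = 12, matching y values: none (0 points).
  x = 5: rhs = 1, matching y values: 1, 16 (2 points).
  x = 6: rhs = 3, matching y values: none (0 points).
  x = 7: rhs = 7, matching y values: none (0 points).
  x = 8: rhs = 2, matching y values: 6, 11 (2 points).
  x = 9: rhs = 11, matching y values: none (0 points).
  x = 10: rhs = 6, matching y values: none (0 points).
  x = 11: rhs = 10, matching y values: none (0 points).
  x = 12: rhs = 12, matching y values: none (0 points).
  x = 13: rhs = 1, matching y values: 1, 16 (2 points).
  x = 14: rhs = 0, matching y values: 0 (1 points).
  x = 15: rhs = 15, matching y values: 7, 10 (2 points).
  x = 16: rhs = 1, matching y values: 1, 16 (2 points).
Total affine count: 17.
Full point count |E(F_17)| = 17 + 1 = 18.
Hasse bound: |18 − (17+1)| = |0| = 0 ≤ 2√17 ≈ 8.2462 ✓.


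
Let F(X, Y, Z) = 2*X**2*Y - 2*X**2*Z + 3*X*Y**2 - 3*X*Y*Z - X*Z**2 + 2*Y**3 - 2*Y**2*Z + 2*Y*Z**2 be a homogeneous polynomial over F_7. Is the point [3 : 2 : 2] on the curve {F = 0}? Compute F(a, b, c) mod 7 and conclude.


F(3,2,2) ≡ 4 (mod 7); P is NOT on the curve.

Evaluate F(3, 2, 2) term-by-term (mod 7).
  2*X**2*Y ↦ 2·9·2·1 = 36
  -2*X**2*Z ↦ -2·9·1·2 = -36
  3*X*Y**2 ↦ 3·3·4·1 = 36
  -3*X*Y*Z ↦ -3·3·2·2 = -36
  -X*Z**2 ↦ -1·3·1·4 = -12
  2*Y**3 ↦ 2·1·8·1 = 16
  -2*Y**2*Z ↦ -2·1·4·2 = -16
  2*Y*Z**2 ↦ 2·1·2·4 = 16
Sum: F(3, 2, 2) = (36) + (-36) + (36) + (-36) + (-12) + (16) + (-16) + (16) = 4.
Reducing mod 7: 4 ≡ 4 (mod 7).
Since F(a, b, c) ≡ 4 ≠ 0 (mod 7), P does NOT lie on the curve.


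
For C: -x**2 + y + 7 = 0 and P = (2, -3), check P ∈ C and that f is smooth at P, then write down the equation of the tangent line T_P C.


Tangent line at P: -4*x + y + 11 = 0.

Step 1: f(2, -3) = 0, so P lies on C.
Step 2: partial derivatives
  f_x(x, y) = -2*x, f_y(x, y) = 1.
  f_x(P) = -4, f_y(P) = 1 (gradient nonzero, so P is smooth).
Step 3: tangent line at P: -4·(x − 2) + 1·(y − -3) = 0.
Expanding: -4*x + y + 11 = 0.


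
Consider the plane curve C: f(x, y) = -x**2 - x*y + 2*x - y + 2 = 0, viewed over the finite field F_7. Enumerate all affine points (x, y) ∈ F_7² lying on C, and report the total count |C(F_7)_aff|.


Affine F_7-points: {(0, 2), (1, 5), (2, 3), (3, 5), (4, 3), (5, 6)}; count = 6.

For each of the 49 pairs (x, y) ∈ F_7², evaluate f(x, y) mod 7. Record the zeros.
  x = 0: [0↦2, 1↦1, 2↦0, 3↦6, 4↦5, 5↦4, 6↦3]  zeros at y ∈ {2}
  x = 1: [0↦3, 1↦1, 2↦6, 3↦4, 4↦2, 5↦0, 6↦5]  zeros at y ∈ {5}
  x = 2: [0↦2, 1↦6, 2↦3, 3↦0, 4↦4, 5↦1, 6↦5]  zeros at y ∈ {3}
  x = 3: [0↦6, 1↦2, 2↦5, 3↦1, 4↦4, 5↦0, 6↦3]  zeros at y ∈ {5}
  x = 4: [0↦1, 1↦3, 2↦5, 3↦0, 4↦2, 5↦4, 6↦6]  zeros at y ∈ {3}
  x = 5: [0↦1, 1↦2, 2↦3, 3↦4, 4↦5, 5↦6, 6↦0]  zeros at y ∈ {6}
  x = 6: [0↦6, 1↦6, 2↦6, 3↦6, 4↦6, 5↦6, 6↦6]  zeros at y ∈ ∅
Collecting zeros: affine points = {(0, 2), (1, 5), (2, 3), (3, 5), (4, 3), (5, 6)}.
Total count |C(F_7)_aff| = 6.


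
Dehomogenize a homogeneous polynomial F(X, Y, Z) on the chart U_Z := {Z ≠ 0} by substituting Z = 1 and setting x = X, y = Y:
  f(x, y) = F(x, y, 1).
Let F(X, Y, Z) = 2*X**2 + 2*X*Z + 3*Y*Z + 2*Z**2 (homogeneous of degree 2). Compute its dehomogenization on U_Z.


f(x, y) = 2*x**2 + 2*x + 3*y + 2

On U_Z we set Z = 1. Each monomial c·X^i·Y^j·Z^k in F becomes c·x^i·y^j·1^k = c·x^i·y^j.
Substituting Z = 1: F(X, Y, 1) = 2*x**2 + 2*x + 3*y + 2.
Note: deg(f) ≤ deg(F) = 2; strict inequality happens when F is divisible by Z (lost terms).


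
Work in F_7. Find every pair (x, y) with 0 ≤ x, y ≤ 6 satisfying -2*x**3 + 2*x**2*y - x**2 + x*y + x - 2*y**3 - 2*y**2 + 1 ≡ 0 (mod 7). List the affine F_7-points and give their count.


Affine F_7-points: {(2, 2), (3, 1), (4, 2), (4, 5), (4, 6), (5, 5), (6, 2), (6, 5), (6, 6)}; count = 9.

For each of the 49 pairs (x, y) ∈ F_7², evaluate f(x, y) mod 7. Record the zeros.
  x = 0: [0↦1, 1↦4, 2↦5, 3↦6, 4↦2, 5↦2, 6↦1]  zeros at y ∈ ∅
  x = 1: [0↦6, 1↦5, 2↦2, 3↦6, 4↦5, 5↦1, 6↦3]  zeros at y ∈ ∅
  x = 2: [0↦4, 1↦3, 2↦0, 3↦4, 4↦3, 5↦6, 6↦1]  zeros at y ∈ {2}
  x = 3: [0↦4, 1↦0, 2↦1, 3↦2, 4↦5, 5↦5, 6↦4]  zeros at y ∈ {1}
  x = 4: [0↦1, 1↦5, 2↦0, 3↦2, 4↦6, 5↦0, 6↦0]  zeros at y ∈ {2, 5, 6}
  x = 5: [0↦4, 1↦6, 2↦6, 3↦6, 4↦1, 5↦0, 6↦5]  zeros at y ∈ {5}
  x = 6: [0↦1, 1↦5, 2↦0, 3↦2, 4↦6, 5↦0, 6↦0]  zeros at y ∈ {2, 5, 6}
Collecting zeros: affine points = {(2, 2), (3, 1), (4, 2), (4, 5), (4, 6), (5, 5), (6, 2), (6, 5), (6, 6)}.
Total count |C(F_7)_aff| = 9.


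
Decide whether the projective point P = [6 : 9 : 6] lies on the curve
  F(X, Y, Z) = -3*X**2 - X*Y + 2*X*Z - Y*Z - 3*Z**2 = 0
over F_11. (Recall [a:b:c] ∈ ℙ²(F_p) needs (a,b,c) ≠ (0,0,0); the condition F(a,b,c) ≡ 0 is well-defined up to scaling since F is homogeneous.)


F(6,9,6) ≡ 1 (mod 11); P is NOT on the curve.

Evaluate F(6, 9, 6) term-by-term (mod 11).
  -3*X**2 ↦ -3·36·1·1 = -108
  -X*Y ↦ -1·6·9·1 = -54
  2*X*Z ↦ 2·6·1·6 = 72
  -Y*Z ↦ -1·1·9·6 = -54
  -3*Z**2 ↦ -3·1·1·36 = -108
Sum: F(6, 9, 6) = (-108) + (-54) + (72) + (-54) + (-108) = -252.
Reducing mod 11: -252 ≡ 1 (mod 11).
Since F(a, b, c) ≡ 1 ≠ 0 (mod 11), P does NOT lie on the curve.


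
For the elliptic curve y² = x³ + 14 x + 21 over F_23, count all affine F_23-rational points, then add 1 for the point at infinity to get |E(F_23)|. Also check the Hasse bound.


Affine points = {(1, 6), (1, 17), (4, 7), (4, 16), (5, 3), (5, 20), (7, 5), (7, 18), (8, 1), (8, 22), (9, 5), (9, 18), (12, 10), (12, 13), (13, 10), (13, 13), (15, 8), (15, 15), (19, 4), (19, 19), (21, 10), (21, 13), (22, 11), (22, 12)}; affine count = 24; |E(F_23)| = 25.

Discriminant check: Δ ∝ 4a³ + 27b² = 4·14³ + 27·21² = 4·2744 + 27·441 ≡ 21 (mod 23). Nonzero ⇒ E is nonsingular.
For each x ∈ F_23, compute rhs = x³ + 14·x + 21 mod 23, then count y ∈ F_23 with y² ≡ rhs.
  x = 0: rhs = 21, matching y values: none (0 points).
  x = 1: rhs = 13, matching y values: 6, 17 (2 points).
  x = 2: rhs = 11, matching y values: none (0 points).
  x = 3: rhs = 21, matching y values: none (0 points).
  x = 4: rhs = 3, matching y values: 7, 16 (2 points).
  x = 5: rhs = 9, matching y values: 3, 20 (2 points).
  x = 6: rhs = 22, matching y values: none (0 points).
  x = 7: rhs = 2, matching y values: 5, 18 (2 points).
  x = 8: rhs = 1, matching y values: 1, 22 (2 points).
  x = 9: rhs = 2, matching y values: 5, 18 (2 points).
  x = 10: rhs = 11, matching y values: none (0 points).
  x = 11: rhs = 11, matching y values: none (0 points).
  x = 12: rhs = 8, matching y values: 10, 13 (2 points).
  x = 13: rhs = 8, matching y values: 10, 13 (2 points).
  x = 14: rhs = 17, matching y values: none (0 points).
  x = 15: rhs = 18, matching y values: 8, 15 (2 points).
  x = 16: rhs = 17, matching y values: none (0 points).
  x = 17: rhs = 20, matching y values: none (0 points).
  x = 18: rhs = 10, matching y values: none (0 points).
  x = 19: rhs = 16, matching y values: 4, 19 (2 points).
  x = 20: rhs = 21, matching y values: none (0 points).
  x = 21: rhs = 8, matching y values: 10, 13 (2 points).
  x = 22: rhs = 6, matching y values: 11, 12 (2 points).
Total affine count: 24.
Full point count |E(F_23)| = 24 + 1 = 25.
Hasse bound: |25 − (23+1)| = |1| = 1 ≤ 2√23 ≈ 9.5917 ✓.
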